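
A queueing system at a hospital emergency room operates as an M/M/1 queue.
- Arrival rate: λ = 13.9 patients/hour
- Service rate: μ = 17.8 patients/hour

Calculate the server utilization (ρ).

Server utilization: ρ = λ/μ
ρ = 13.9/17.8 = 0.7809
The server is busy 78.09% of the time.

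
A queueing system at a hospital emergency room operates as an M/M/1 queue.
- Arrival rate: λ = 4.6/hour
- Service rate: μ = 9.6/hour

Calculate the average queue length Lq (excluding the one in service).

ρ = λ/μ = 4.6/9.6 = 0.4792
For M/M/1: Lq = λ²/(μ(μ-λ))
Lq = 21.16/(9.6 × 5.00)
Lq = 0.4408 patients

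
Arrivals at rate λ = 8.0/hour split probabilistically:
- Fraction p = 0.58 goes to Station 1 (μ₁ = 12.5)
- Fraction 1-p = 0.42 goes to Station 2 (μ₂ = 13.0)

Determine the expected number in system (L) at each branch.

Effective rates: λ₁ = 8.0×0.58 = 4.64, λ₂ = 8.0×0.42 = 3.36
Station 1: ρ₁ = 4.64/12.5 = 0.3712, L₁ = ρ₁/(1-ρ₁) = 0.3712/(1-0.3712) = 0.5903
Station 2: ρ₂ = 3.36/13.0 = 0.25846, L₂ = ρ₂/(1-ρ₂) = 0.25846/(1-0.25846) = 0.3485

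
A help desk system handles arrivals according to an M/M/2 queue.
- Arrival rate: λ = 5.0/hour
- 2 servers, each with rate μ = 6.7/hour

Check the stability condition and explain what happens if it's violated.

Stability requires ρ = λ/(cμ) < 1
ρ = 5.0/(2 × 6.7) = 5.0/13.40 = 0.3731
Since 0.3731 < 1, the system is STABLE.
The servers are busy 37.31% of the time.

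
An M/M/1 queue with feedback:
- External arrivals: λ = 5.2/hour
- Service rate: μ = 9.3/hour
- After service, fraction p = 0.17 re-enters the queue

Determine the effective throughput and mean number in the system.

Effective arrival rate: λ_eff = λ/(1-p) = 5.2/(1-0.17) = 5.2/0.83 = 6.26506
ρ = λ_eff/μ = 6.26506/9.3 = 0.67366
L = ρ/(1-ρ) = 0.67366/(1-0.67366) = 2.0643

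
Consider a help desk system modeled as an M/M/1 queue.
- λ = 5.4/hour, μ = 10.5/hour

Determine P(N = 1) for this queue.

ρ = λ/μ = 5.4/10.5 = 0.5143
P(n) = (1-ρ)ρⁿ
P(1) = (1-0.5143) × 0.5143^1
P(1) = 0.4857 × 0.5143
P(1) = 0.2498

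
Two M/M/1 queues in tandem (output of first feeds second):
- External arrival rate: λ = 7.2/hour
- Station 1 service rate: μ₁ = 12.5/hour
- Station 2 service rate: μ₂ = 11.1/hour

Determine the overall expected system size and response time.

By Jackson's theorem, each station behaves as independent M/M/1.
Station 1: ρ₁ = 7.2/12.5 = 0.5760, L₁ = ρ₁/(1-ρ₁) = λ/(μ₁-λ) = 7.2/5.30 = 1.35849
Station 2: ρ₂ = 7.2/11.1 = 0.6486, L₂ = ρ₂/(1-ρ₂) = λ/(μ₂-λ) = 7.2/3.90 = 1.84615
Total: L = L₁ + L₂ = 1.35849 + 1.84615 = 3.2046
W = L/λ = 3.2046/7.2 = 0.4451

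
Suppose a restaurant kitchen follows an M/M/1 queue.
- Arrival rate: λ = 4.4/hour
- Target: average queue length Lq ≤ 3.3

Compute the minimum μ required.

For M/M/1: Lq = λ²/(μ(μ-λ))
Need Lq ≤ 3.3, i.e. μ(μ-λ) ≥ λ²/3.3
μ² - 4.4μ - 19.36/3.3 ≥ 0  →  μ² - 4.4μ - 5.86667 ≥ 0
Quadratic formula (positive root): μ = [λ + √(λ² + 4×5.86667)]/2
Discriminant: 19.36 + 4×5.86667 = 42.8267, √42.8267 = 6.5442
μ ≥ (4.4 + 6.5442)/2 = 5.4721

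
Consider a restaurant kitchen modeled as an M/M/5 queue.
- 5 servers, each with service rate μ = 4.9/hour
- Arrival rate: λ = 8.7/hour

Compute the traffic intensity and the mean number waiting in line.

Traffic intensity: ρ = λ/(cμ) = 8.7/(5×4.9) = 0.3551
Since ρ = 0.3551 < 1, system is stable.
Offered load a = λ/μ = cρ = 8.7/4.9 = 1.7755
P₀ = [ Σₙ₌₀^4 aⁿ/n! + a^5/(5!(1-ρ)) ]⁻¹
Σ = a^0/0! + a^1/1! + a^2/2! + a^3/3! + a^4/4! = 1.0000 + 1.7755 + 1.5762 + 0.9329 + 0.4141 = 5.6987
a^5/(5!(1-ρ)) = 17.6448/(120 × 0.6449) = 0.2280
P₀ = 1/(5.6987 + 0.2280) = 0.1687
Lq = P₀·a^5·ρ / (5!(1-ρ)²) = 0.1687 × 17.6448 × 0.3551 / (120 × 0.4159) = 0.02118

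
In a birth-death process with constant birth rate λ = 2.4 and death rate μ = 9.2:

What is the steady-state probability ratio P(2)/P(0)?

For constant rates: P(n)/P(0) = (λ/μ)^n
P(2)/P(0) = (2.4/9.2)^2 = 0.26087^2 = 0.06805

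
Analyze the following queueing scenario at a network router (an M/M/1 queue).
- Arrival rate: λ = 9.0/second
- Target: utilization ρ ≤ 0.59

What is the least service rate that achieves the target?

ρ = λ/μ, so μ = λ/ρ
μ ≥ 9.0/0.59 = 15.2542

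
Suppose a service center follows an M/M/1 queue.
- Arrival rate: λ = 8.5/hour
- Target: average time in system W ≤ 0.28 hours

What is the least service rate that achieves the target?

For M/M/1: W = 1/(μ-λ)
Need W ≤ 0.28, so 1/(μ-λ) ≤ 0.28
μ - λ ≥ 1/0.28 = 3.5714
μ ≥ 8.5 + 3.5714 = 12.0714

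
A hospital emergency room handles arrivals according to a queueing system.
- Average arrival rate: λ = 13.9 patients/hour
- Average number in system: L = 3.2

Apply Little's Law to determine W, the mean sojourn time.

Little's Law: L = λW, so W = L/λ
W = 3.2/13.9 = 0.2302 hours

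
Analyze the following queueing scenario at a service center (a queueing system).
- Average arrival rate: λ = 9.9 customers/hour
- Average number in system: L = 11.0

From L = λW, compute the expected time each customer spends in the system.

Little's Law: L = λW, so W = L/λ
W = 11.0/9.9 = 1.1111 hours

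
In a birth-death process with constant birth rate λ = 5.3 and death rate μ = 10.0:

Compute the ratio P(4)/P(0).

For constant rates: P(n)/P(0) = (λ/μ)^n
P(4)/P(0) = (5.3/10.0)^4 = 0.5300^4 = 0.07890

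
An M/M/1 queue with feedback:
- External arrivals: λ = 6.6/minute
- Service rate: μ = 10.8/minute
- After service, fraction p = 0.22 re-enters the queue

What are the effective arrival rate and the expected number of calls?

Effective arrival rate: λ_eff = λ/(1-p) = 6.6/(1-0.22) = 6.6/0.78 = 8.46154
ρ = λ_eff/μ = 8.46154/10.8 = 0.783476
L = ρ/(1-ρ) = 0.783476/(1-0.783476) = 3.6184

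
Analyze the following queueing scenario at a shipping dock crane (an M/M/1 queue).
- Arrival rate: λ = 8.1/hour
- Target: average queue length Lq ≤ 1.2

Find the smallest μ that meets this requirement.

For M/M/1: Lq = λ²/(μ(μ-λ))
Need Lq ≤ 1.2, i.e. μ(μ-λ) ≥ λ²/1.2
μ² - 8.1μ - 65.61/1.2 ≥ 0  →  μ² - 8.1μ - 54.6750 ≥ 0
Quadratic formula (positive root): μ = [λ + √(λ² + 4×54.6750)]/2
Discriminant: 65.61 + 4×54.6750 = 284.3100, √284.3100 = 16.86149
μ ≥ (8.1 + 16.86149)/2 = 12.4807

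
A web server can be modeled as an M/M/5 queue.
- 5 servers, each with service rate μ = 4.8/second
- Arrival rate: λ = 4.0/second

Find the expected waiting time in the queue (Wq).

Traffic intensity: ρ = λ/(cμ) = 4.0/(5×4.8) = 0.1667
Since ρ = 0.1667 < 1, system is stable.
Offered load a = λ/μ = cρ = 4.0/4.8 = 0.8333
P₀ = [ Σₙ₌₀^4 aⁿ/n! + a^5/(5!(1-ρ)) ]⁻¹
Σ = a^0/0! + a^1/1! + a^2/2! + a^3/3! + a^4/4! = 1.0000 + 0.83333 + 0.34722 + 0.096451 + 0.020094 = 2.2971
a^5/(5!(1-ρ)) = 0.4019/(120 × 0.8333) = 0.004019
P₀ = 1/(2.2971 + 0.004019) = 0.4346
Lq = P₀·a^5·ρ / (5!(1-ρ)²) = 0.43457 × 0.40188 × 0.16667 / (120 × 0.69444) = 0.0003493
Wq = Lq/λ = 0.0003493/4.0 = 0.00008732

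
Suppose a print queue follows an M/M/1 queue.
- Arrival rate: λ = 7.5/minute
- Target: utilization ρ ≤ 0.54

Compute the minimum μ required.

ρ = λ/μ, so μ = λ/ρ
μ ≥ 7.5/0.54 = 13.8889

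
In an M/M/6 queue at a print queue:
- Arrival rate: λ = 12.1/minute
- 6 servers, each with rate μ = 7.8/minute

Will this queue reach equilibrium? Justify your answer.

Stability requires ρ = λ/(cμ) < 1
ρ = 12.1/(6 × 7.8) = 12.1/46.80 = 0.2585
Since 0.2585 < 1, the system is STABLE.
The servers are busy 25.85% of the time.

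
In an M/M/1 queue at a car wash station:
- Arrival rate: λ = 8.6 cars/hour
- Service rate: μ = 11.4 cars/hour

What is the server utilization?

Server utilization: ρ = λ/μ
ρ = 8.6/11.4 = 0.7544
The server is busy 75.44% of the time.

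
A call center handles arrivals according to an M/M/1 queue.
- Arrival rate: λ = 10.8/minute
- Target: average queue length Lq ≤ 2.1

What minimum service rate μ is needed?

For M/M/1: Lq = λ²/(μ(μ-λ))
Need Lq ≤ 2.1, i.e. μ(μ-λ) ≥ λ²/2.1
μ² - 10.8μ - 116.64/2.1 ≥ 0  →  μ² - 10.8μ - 55.54286 ≥ 0
Quadratic formula (positive root): μ = [λ + √(λ² + 4×55.54286)]/2
Discriminant: 116.64 + 4×55.54286 = 338.8114, √338.8114 = 18.4068
μ ≥ (10.8 + 18.4068)/2 = 14.6034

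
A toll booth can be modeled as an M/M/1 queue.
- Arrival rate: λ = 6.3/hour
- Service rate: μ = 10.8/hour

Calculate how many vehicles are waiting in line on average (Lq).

ρ = λ/μ = 6.3/10.8 = 0.5833
For M/M/1: Lq = λ²/(μ(μ-λ))
Lq = 39.69/(10.8 × 4.50)
Lq = 0.8167 vehicles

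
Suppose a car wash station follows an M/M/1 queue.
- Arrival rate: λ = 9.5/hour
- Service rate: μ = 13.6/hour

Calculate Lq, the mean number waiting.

ρ = λ/μ = 9.5/13.6 = 0.6985
For M/M/1: Lq = λ²/(μ(μ-λ))
Lq = 90.25/(13.6 × 4.10)
Lq = 1.6185 cars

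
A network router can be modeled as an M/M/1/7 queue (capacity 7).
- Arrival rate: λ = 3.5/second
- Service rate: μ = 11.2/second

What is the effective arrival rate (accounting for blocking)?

ρ = λ/μ = 3.5/11.2 = 0.3125
P₀ = (1-ρ)/(1-ρ^(K+1)) = (1-0.3125)/(1-0.3125^8) = 0.6875/0.9999 = 0.6876
P_K = P₀×ρ^K = 0.6876 × 0.3125^7 = 0.6876 × 0.0002910 = 0.0002001
λ_eff = λ(1-P_K) = 3.5 × (1 - 0.0002001) = 3.5 × 0.9998 = 3.4993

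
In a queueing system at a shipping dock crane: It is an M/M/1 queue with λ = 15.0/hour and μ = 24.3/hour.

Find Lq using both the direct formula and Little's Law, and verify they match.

Method 1 (direct): Lq = λ²/(μ(μ-λ)) = 225.00/(24.3 × 9.30) = 0.9956

Method 2 (Little's Law):
W = 1/(μ-λ) = 1/9.30 = 0.107527
Wq = W - 1/μ = 0.107527 - 0.0411523 = 0.066375
Lq = λWq = 15.0 × 0.066375 = 0.9956 ✔ (matches Method 1)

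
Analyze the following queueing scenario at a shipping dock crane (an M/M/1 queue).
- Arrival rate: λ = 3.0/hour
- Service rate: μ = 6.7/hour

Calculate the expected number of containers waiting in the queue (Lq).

ρ = λ/μ = 3.0/6.7 = 0.4478
For M/M/1: Lq = λ²/(μ(μ-λ))
Lq = 9.00/(6.7 × 3.70)
Lq = 0.3630 containers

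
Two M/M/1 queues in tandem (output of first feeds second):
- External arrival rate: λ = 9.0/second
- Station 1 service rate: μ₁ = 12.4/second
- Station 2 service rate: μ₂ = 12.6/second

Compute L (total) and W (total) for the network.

By Jackson's theorem, each station behaves as independent M/M/1.
Station 1: ρ₁ = 9.0/12.4 = 0.7258, L₁ = ρ₁/(1-ρ₁) = λ/(μ₁-λ) = 9.0/3.40 = 2.6471
Station 2: ρ₂ = 9.0/12.6 = 0.7143, L₂ = ρ₂/(1-ρ₂) = λ/(μ₂-λ) = 9.0/3.60 = 2.5000
Total: L = L₁ + L₂ = 2.6471 + 2.5000 = 5.1471
W = L/λ = 5.1471/9.0 = 0.5719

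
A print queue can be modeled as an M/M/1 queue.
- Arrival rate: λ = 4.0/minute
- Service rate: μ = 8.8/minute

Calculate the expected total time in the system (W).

First, compute utilization: ρ = λ/μ = 4.0/8.8 = 0.4545
For M/M/1: W = 1/(μ-λ)
W = 1/(8.8-4.0) = 1/4.80
W = 0.2083 minutes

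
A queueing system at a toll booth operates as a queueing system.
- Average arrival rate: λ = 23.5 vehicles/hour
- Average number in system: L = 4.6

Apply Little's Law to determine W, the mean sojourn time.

Little's Law: L = λW, so W = L/λ
W = 4.6/23.5 = 0.1957 hours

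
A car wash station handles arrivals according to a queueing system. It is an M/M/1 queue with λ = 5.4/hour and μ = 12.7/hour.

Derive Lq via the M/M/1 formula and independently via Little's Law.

Method 1 (direct): Lq = λ²/(μ(μ-λ)) = 29.16/(12.7 × 7.30) = 0.3145

Method 2 (Little's Law):
W = 1/(μ-λ) = 1/7.30 = 0.136986
Wq = W - 1/μ = 0.136986 - 0.0787402 = 0.058246
Lq = λWq = 5.4 × 0.058246 = 0.3145 ✔ (matches Method 1)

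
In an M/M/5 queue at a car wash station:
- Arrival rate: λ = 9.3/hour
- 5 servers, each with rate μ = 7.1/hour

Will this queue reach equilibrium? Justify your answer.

Stability requires ρ = λ/(cμ) < 1
ρ = 9.3/(5 × 7.1) = 9.3/35.50 = 0.2620
Since 0.2620 < 1, the system is STABLE.
The servers are busy 26.20% of the time.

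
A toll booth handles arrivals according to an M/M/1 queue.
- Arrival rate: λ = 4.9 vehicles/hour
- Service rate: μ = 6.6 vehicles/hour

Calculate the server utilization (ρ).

Server utilization: ρ = λ/μ
ρ = 4.9/6.6 = 0.7424
The server is busy 74.24% of the time.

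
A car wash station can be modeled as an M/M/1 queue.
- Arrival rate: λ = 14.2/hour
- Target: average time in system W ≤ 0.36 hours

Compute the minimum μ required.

For M/M/1: W = 1/(μ-λ)
Need W ≤ 0.36, so 1/(μ-λ) ≤ 0.36
μ - λ ≥ 1/0.36 = 2.7778
μ ≥ 14.2 + 2.7778 = 16.9778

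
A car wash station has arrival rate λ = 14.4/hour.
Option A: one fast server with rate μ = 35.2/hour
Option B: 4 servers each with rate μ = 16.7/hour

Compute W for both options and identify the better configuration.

Option A: single server μ = 35.2 (M/M/1)
  ρ_A = 14.4/35.2 = 0.4091
  W_A = 1/(μ-λ) = 1/(35.2-14.4) = 1/20.80 = 0.04808

Option B: 4 servers μ = 16.7 (M/M/4)
  ρ_B = λ/(cμ) = 14.4/(4×16.7) = 0.2156
  Offered load a = λ/μ = cρ = 14.4/16.7 = 0.8623
  P₀ = [ Σₙ₌₀^3 aⁿ/n! + a^4/(4!(1-ρ)) ]⁻¹
  Σ = a^0/0! + a^1/1! + a^2/2! + a^3/3! = 1.0000 + 0.86228 + 0.37176 + 0.10685 = 2.3409
  a^4/(4!(1-ρ)) = 0.5528/(24 × 0.7844) = 0.02936
  P₀ = 1/(2.3409 + 0.02936) = 0.4219
  Lq = P₀·a^4·ρ / (4!(1-ρ)²) = 0.4219 × 0.5528 × 0.2156 / (24 × 0.6153) = 0.003405
  Wq_B = Lq/λ = 0.0034045/14.4 = 0.0002364
  W_B = Wq_B + 1/μ = 0.0002364 + 0.05988 = 0.06012

Since W_A = 0.04808 < W_B = 0.06012, Option A (single fast server) has the shorter time in system.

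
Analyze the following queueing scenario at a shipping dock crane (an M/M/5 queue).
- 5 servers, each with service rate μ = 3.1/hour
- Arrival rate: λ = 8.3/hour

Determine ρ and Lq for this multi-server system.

Traffic intensity: ρ = λ/(cμ) = 8.3/(5×3.1) = 0.5355
Since ρ = 0.5355 < 1, system is stable.
Offered load a = λ/μ = cρ = 8.3/3.1 = 2.6774
P₀ = [ Σₙ₌₀^4 aⁿ/n! + a^5/(5!(1-ρ)) ]⁻¹
Σ = a^0/0! + a^1/1! + a^2/2! + a^3/3! + a^4/4! = 1.0000 + 2.6774 + 3.5843 + 3.1989 + 2.1412 = 12.6018
a^5/(5!(1-ρ)) = 137.5885/(120 × 0.46452) = 2.4683
P₀ = 1/(12.6018 + 2.4683) = 0.06636
Lq = P₀·a^5·ρ / (5!(1-ρ)²) = 0.06636 × 137.5885 × 0.5355 / (120 × 0.2158) = 0.1888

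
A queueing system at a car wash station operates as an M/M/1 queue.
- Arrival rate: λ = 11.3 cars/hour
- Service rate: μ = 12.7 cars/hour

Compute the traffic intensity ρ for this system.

Server utilization: ρ = λ/μ
ρ = 11.3/12.7 = 0.8898
The server is busy 88.98% of the time.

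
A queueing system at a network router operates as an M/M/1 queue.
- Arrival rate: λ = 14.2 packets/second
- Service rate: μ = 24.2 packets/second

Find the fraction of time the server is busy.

Server utilization: ρ = λ/μ
ρ = 14.2/24.2 = 0.5868
The server is busy 58.68% of the time.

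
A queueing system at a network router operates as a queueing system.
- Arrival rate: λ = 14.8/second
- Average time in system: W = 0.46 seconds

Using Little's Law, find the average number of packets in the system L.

Little's Law: L = λW
L = 14.8 × 0.46 = 6.8080 packets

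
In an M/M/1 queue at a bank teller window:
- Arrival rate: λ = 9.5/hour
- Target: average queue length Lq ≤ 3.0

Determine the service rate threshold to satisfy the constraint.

For M/M/1: Lq = λ²/(μ(μ-λ))
Need Lq ≤ 3.0, i.e. μ(μ-λ) ≥ λ²/3.0
μ² - 9.5μ - 90.25/3.0 ≥ 0  →  μ² - 9.5μ - 30.08333 ≥ 0
Quadratic formula (positive root): μ = [λ + √(λ² + 4×30.08333)]/2
Discriminant: 90.25 + 4×30.08333 = 210.5833, √210.5833 = 14.5115
μ ≥ (9.5 + 14.5115)/2 = 12.0057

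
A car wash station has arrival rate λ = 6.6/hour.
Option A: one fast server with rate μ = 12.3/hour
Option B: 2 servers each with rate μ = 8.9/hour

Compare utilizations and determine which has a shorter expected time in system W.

Option A: single server μ = 12.3 (M/M/1)
  ρ_A = 6.6/12.3 = 0.5366
  W_A = 1/(μ-λ) = 1/(12.3-6.6) = 1/5.70 = 0.1754

Option B: 2 servers μ = 8.9 (M/M/2)
  ρ_B = λ/(cμ) = 6.6/(2×8.9) = 0.3708
  Offered load a = λ/μ = cρ = 6.6/8.9 = 0.7416
  P₀ = [ Σₙ₌₀^1 aⁿ/n! + a^2/(2!(1-ρ)) ]⁻¹
  Σ = a^0/0! + a^1/1! = 1.0000 + 0.7416 = 1.7416
  a^2/(2!(1-ρ)) = 0.5499/(2 × 0.6292) = 0.4370
  P₀ = 1/(1.7416 + 0.4370) = 0.4590
  Lq = P₀·a^2·ρ / (2!(1-ρ)²) = 0.4590 × 0.5499 × 0.3708 / (2 × 0.3959) = 0.1182
  Wq_B = Lq/λ = 0.1182/6.6 = 0.01791
  W_B = Wq_B + 1/μ = 0.01791 + 0.1124 = 0.1303

Since W_B = 0.1303 < W_A = 0.1754, Option B (multiple servers) has the shorter time in system.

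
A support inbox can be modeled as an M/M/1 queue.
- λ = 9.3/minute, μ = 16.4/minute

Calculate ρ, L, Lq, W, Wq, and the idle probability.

Step 1: ρ = λ/μ = 9.3/16.4 = 0.5671
Step 2: L = λ/(μ-λ) = 9.3/7.10 = 1.3099
Step 3: Lq = λ²/(μ(μ-λ)) = 86.49/(16.4×7.10) = 0.7428
Step 4: W = 1/(μ-λ) = 1/7.10 = 0.14085
Step 5: Wq = λ/(μ(μ-λ)) = 9.3/(16.4×7.10) = 0.07987
Step 6: P(0) = 1-ρ = 0.4329
Verify: L = λW = 9.3×0.14085 = 1.3099 ✔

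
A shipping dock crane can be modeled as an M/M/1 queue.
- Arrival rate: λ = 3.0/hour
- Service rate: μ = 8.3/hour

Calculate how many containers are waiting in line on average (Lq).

ρ = λ/μ = 3.0/8.3 = 0.3614
For M/M/1: Lq = λ²/(μ(μ-λ))
Lq = 9.00/(8.3 × 5.30)
Lq = 0.2046 containers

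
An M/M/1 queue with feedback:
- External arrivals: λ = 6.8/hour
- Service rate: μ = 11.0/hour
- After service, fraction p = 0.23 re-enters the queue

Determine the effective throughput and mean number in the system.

Effective arrival rate: λ_eff = λ/(1-p) = 6.8/(1-0.23) = 6.8/0.77 = 8.83117
ρ = λ_eff/μ = 8.83117/11.0 = 0.802834
L = ρ/(1-ρ) = 0.802834/(1-0.802834) = 4.0719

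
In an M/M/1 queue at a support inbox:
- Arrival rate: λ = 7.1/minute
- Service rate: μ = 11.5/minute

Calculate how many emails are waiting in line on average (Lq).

ρ = λ/μ = 7.1/11.5 = 0.6174
For M/M/1: Lq = λ²/(μ(μ-λ))
Lq = 50.41/(11.5 × 4.40)
Lq = 0.9962 emails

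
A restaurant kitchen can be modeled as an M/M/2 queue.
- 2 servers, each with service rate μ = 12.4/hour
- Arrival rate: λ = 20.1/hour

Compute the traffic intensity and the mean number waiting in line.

Traffic intensity: ρ = λ/(cμ) = 20.1/(2×12.4) = 0.8105
Since ρ = 0.8105 < 1, system is stable.
Offered load a = λ/μ = cρ = 20.1/12.4 = 1.6210
P₀ = [ Σₙ₌₀^1 aⁿ/n! + a^2/(2!(1-ρ)) ]⁻¹
Σ = a^0/0! + a^1/1! = 1.0000 + 1.6210 = 2.6210
a^2/(2!(1-ρ)) = 2.62754/(2 × 0.189516) = 6.9322
P₀ = 1/(2.6210 + 6.9322) = 0.1047
Lq = P₀·a^2·ρ / (2!(1-ρ)²) = 0.104677 × 2.62754 × 0.810484 / (2 × 0.0359164) = 3.1033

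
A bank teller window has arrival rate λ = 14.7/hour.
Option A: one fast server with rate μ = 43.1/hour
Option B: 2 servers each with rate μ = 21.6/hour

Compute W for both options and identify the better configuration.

Option A: single server μ = 43.1 (M/M/1)
  ρ_A = 14.7/43.1 = 0.3411
  W_A = 1/(μ-λ) = 1/(43.1-14.7) = 1/28.40 = 0.03521

Option B: 2 servers μ = 21.6 (M/M/2)
  ρ_B = λ/(cμ) = 14.7/(2×21.6) = 0.3403
  Offered load a = λ/μ = cρ = 14.7/21.6 = 0.6806
  P₀ = [ Σₙ₌₀^1 aⁿ/n! + a^2/(2!(1-ρ)) ]⁻¹
  Σ = a^0/0! + a^1/1! = 1.0000 + 0.6806 = 1.6806
  a^2/(2!(1-ρ)) = 0.46316/(2 × 0.65972) = 0.3510
  P₀ = 1/(1.6806 + 0.3510) = 0.4922
  Lq = P₀·a^2·ρ / (2!(1-ρ)²) = 0.49223 × 0.46316 × 0.34028 / (2 × 0.43523) = 0.08912
  Wq_B = Lq/λ = 0.08912/14.7 = 0.006063
  W_B = Wq_B + 1/μ = 0.006063 + 0.04630 = 0.05236

Since W_A = 0.03521 < W_B = 0.05236, Option A (single fast server) has the shorter time in system.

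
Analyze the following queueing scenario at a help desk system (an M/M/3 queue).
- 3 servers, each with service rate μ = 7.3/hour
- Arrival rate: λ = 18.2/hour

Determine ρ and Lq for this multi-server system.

Traffic intensity: ρ = λ/(cμ) = 18.2/(3×7.3) = 0.8311
Since ρ = 0.8311 < 1, system is stable.
Offered load a = λ/μ = cρ = 18.2/7.3 = 2.4932
P₀ = [ Σₙ₌₀^2 aⁿ/n! + a^3/(3!(1-ρ)) ]⁻¹
Σ = a^0/0! + a^1/1! + a^2/2! = 1.0000 + 2.4932 + 3.1079 = 6.6011
a^3/(3!(1-ρ)) = 15.4969/(6 × 0.16895) = 15.2875
P₀ = 1/(6.6011 + 15.2875) = 0.04569
Lq = P₀·a^3·ρ / (3!(1-ρ)²) = 0.045686 × 15.4969 × 0.83105 / (6 × 0.028544) = 3.4355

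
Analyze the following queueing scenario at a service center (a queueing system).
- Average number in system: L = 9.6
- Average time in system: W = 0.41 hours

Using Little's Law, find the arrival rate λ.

Little's Law: L = λW, so λ = L/W
λ = 9.6/0.41 = 23.4146 customers/hour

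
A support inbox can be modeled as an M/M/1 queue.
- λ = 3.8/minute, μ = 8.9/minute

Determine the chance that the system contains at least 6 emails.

ρ = λ/μ = 3.8/8.9 = 0.426966
P(N ≥ n) = ρⁿ
P(N ≥ 6) = 0.426966^6
P(N ≥ 6) = 0.006058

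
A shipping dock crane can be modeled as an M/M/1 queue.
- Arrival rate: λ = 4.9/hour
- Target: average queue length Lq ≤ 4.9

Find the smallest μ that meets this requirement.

For M/M/1: Lq = λ²/(μ(μ-λ))
Need Lq ≤ 4.9, i.e. μ(μ-λ) ≥ λ²/4.9
μ² - 4.9μ - 24.01/4.9 ≥ 0  →  μ² - 4.9μ - 4.9000 ≥ 0
Quadratic formula (positive root): μ = [λ + √(λ² + 4×4.9000)]/2
Discriminant: 24.01 + 4×4.9000 = 43.6100, √43.6100 = 6.6038
μ ≥ (4.9 + 6.6038)/2 = 5.7519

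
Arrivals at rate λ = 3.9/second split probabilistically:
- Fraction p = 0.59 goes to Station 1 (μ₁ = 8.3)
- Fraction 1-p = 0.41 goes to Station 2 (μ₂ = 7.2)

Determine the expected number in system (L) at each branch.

Effective rates: λ₁ = 3.9×0.59 = 2.301, λ₂ = 3.9×0.41 = 1.599
Station 1: ρ₁ = 2.301/8.3 = 0.27723, L₁ = ρ₁/(1-ρ₁) = 0.27723/(1-0.27723) = 0.3836
Station 2: ρ₂ = 1.599/7.2 = 0.2221, L₂ = ρ₂/(1-ρ₂) = 0.2221/(1-0.2221) = 0.2855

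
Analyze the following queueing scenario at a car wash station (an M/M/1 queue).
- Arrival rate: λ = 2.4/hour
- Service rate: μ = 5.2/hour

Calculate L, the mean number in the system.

ρ = λ/μ = 2.4/5.2 = 0.4615
For M/M/1: L = λ/(μ-λ)
L = 2.4/(5.2-2.4) = 2.4/2.80
L = 0.8571 cars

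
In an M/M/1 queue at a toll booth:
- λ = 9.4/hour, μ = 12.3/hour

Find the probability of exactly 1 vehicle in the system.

ρ = λ/μ = 9.4/12.3 = 0.7642
P(n) = (1-ρ)ρⁿ
P(1) = (1-0.7642) × 0.7642^1
P(1) = 0.2358 × 0.7642
P(1) = 0.1802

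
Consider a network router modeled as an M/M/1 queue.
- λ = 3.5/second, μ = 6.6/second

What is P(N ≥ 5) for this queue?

ρ = λ/μ = 3.5/6.6 = 0.5303
P(N ≥ n) = ρⁿ
P(N ≥ 5) = 0.5303^5
P(N ≥ 5) = 0.04194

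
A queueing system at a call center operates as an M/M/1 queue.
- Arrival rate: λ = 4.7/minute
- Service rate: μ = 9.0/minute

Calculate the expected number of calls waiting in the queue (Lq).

ρ = λ/μ = 4.7/9.0 = 0.5222
For M/M/1: Lq = λ²/(μ(μ-λ))
Lq = 22.09/(9.0 × 4.30)
Lq = 0.5708 calls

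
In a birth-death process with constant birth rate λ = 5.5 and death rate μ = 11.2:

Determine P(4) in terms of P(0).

For constant rates: P(n)/P(0) = (λ/μ)^n
P(4)/P(0) = (5.5/11.2)^4 = 0.49107^4 = 0.05815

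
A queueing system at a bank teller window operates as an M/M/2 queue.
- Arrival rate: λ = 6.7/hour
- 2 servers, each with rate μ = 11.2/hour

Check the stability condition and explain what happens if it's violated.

Stability requires ρ = λ/(cμ) < 1
ρ = 6.7/(2 × 11.2) = 6.7/22.40 = 0.2991
Since 0.2991 < 1, the system is STABLE.
The servers are busy 29.91% of the time.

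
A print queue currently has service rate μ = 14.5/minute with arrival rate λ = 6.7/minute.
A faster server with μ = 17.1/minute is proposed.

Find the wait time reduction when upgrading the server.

System 1: ρ₁ = 6.7/14.5 = 0.4621, W₁ = 1/(14.5-6.7) = 0.1282
System 2: ρ₂ = 6.7/17.1 = 0.3918, W₂ = 1/(17.1-6.7) = 0.09615
Improvement: (W₁-W₂)/W₁ = (0.1282-0.09615)/0.1282 = 25.00%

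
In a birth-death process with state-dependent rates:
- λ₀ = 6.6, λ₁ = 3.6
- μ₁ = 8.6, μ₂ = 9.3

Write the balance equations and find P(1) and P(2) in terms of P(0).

Balance equations:
State 0: λ₀P₀ = μ₁P₁ → P₁ = (λ₀/μ₁)P₀ = (6.6/8.6)P₀ = 0.7674P₀
State 1: P₂ = (λ₀λ₁)/(μ₁μ₂)P₀ = (6.6×3.6)/(8.6×9.3)P₀ = 0.2971P₀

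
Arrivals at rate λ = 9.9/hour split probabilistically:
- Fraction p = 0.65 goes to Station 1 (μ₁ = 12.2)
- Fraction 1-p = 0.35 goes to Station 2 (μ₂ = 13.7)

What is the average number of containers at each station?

Effective rates: λ₁ = 9.9×0.65 = 6.435, λ₂ = 9.9×0.35 = 3.465
Station 1: ρ₁ = 6.435/12.2 = 0.52746, L₁ = ρ₁/(1-ρ₁) = 0.52746/(1-0.52746) = 1.1162
Station 2: ρ₂ = 3.465/13.7 = 0.2529, L₂ = ρ₂/(1-ρ₂) = 0.2529/(1-0.2529) = 0.3385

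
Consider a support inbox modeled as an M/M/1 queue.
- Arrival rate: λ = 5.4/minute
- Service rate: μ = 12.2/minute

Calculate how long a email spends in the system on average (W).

First, compute utilization: ρ = λ/μ = 5.4/12.2 = 0.4426
For M/M/1: W = 1/(μ-λ)
W = 1/(12.2-5.4) = 1/6.80
W = 0.1471 minutes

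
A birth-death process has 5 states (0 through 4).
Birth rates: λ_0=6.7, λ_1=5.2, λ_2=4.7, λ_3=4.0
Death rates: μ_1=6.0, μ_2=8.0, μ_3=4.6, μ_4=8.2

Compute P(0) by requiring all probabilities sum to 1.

Ratios P(n)/P(0) = (λ₀···λₙ₋₁)/(μ₁···μₙ):
P(1)/P(0) = (6.7)/(6.0) = 1.1167
P(2)/P(0) = (6.7×5.2)/(6.0×8.0) = 0.7258
P(3)/P(0) = (6.7×5.2×4.7)/(6.0×8.0×4.6) = 0.7416
P(4)/P(0) = (6.7×5.2×4.7×4.0)/(6.0×8.0×4.6×8.2) = 0.3618

Normalization: ∑ P(n) = 1
P(0) × (1.0000 + 1.1167 + 0.7258 + 0.7416 + 0.3618) = 1
P(0) × 3.9459 = 1
P(0) = 1/3.9459 = 0.2534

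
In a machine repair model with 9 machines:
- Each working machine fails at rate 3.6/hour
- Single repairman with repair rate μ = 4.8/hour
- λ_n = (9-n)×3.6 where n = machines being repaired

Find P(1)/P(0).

P(1)/P(0) = ∏_{i=0}^{1-1} λ_i/μ_{i+1}
= (9-0)×3.6/4.8
= 6.7500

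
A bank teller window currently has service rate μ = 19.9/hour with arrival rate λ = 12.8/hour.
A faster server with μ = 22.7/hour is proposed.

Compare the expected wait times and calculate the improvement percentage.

System 1: ρ₁ = 12.8/19.9 = 0.6432, W₁ = 1/(19.9-12.8) = 0.140845
System 2: ρ₂ = 12.8/22.7 = 0.5639, W₂ = 1/(22.7-12.8) = 0.101010
Improvement: (W₁-W₂)/W₁ = (0.140845-0.101010)/0.140845 = 28.28%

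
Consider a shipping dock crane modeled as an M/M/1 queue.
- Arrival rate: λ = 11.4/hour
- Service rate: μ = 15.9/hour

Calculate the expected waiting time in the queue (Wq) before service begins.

First, compute utilization: ρ = λ/μ = 11.4/15.9 = 0.7170
For M/M/1: Wq = λ/(μ(μ-λ))
Wq = 11.4/(15.9 × (15.9-11.4))
Wq = 11.4/(15.9 × 4.50)
Wq = 0.1593 hours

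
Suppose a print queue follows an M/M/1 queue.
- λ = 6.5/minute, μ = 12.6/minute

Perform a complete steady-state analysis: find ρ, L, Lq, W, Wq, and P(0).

Step 1: ρ = λ/μ = 6.5/12.6 = 0.5159
Step 2: L = λ/(μ-λ) = 6.5/6.10 = 1.0656
Step 3: Lq = λ²/(μ(μ-λ)) = 42.25/(12.6×6.10) = 0.5497
Step 4: W = 1/(μ-λ) = 1/6.10 = 0.163934
Step 5: Wq = λ/(μ(μ-λ)) = 6.5/(12.6×6.10) = 0.08457
Step 6: P(0) = 1-ρ = 0.4841
Verify: L = λW = 6.5×0.163934 = 1.0656 ✔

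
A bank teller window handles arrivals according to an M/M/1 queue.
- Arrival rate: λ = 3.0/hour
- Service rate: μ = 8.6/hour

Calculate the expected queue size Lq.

ρ = λ/μ = 3.0/8.6 = 0.3488
For M/M/1: Lq = λ²/(μ(μ-λ))
Lq = 9.00/(8.6 × 5.60)
Lq = 0.1869 transactions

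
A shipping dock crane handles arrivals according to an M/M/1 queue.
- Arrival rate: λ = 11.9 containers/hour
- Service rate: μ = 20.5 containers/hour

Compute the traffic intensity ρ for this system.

Server utilization: ρ = λ/μ
ρ = 11.9/20.5 = 0.5805
The server is busy 58.05% of the time.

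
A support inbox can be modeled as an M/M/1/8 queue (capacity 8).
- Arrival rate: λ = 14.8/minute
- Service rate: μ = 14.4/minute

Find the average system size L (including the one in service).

ρ = λ/μ = 14.8/14.4 = 1.02778
P₀ = (1-ρ)/(1-ρ^(K+1)) = (1-1.02778)/(1-1.02778^9) = -0.027780/-0.27968 = 0.09933
P_K = P₀×ρ^K = 0.09933 × 1.02778^8 = 0.09933 × 1.2451 = 0.1237
L = ρ[1 - (K+1)ρ^K + Kρ^(K+1)] / [(1-ρ)(1-ρ^(K+1))]
L = 1.02778 × (1 - 9×1.24509159 + 8×1.27968023) / ((1 - 1.02778) × (1 - 1.27968023)) = 4.1825 emails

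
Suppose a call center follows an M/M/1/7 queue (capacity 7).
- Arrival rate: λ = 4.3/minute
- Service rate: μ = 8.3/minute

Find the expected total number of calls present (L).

ρ = λ/μ = 4.3/8.3 = 0.518072
P₀ = (1-ρ)/(1-ρ^(K+1)) = (1-0.518072)/(1-0.518072^8) = 0.4819/0.9948 = 0.4844
P_K = P₀×ρ^K = 0.48444 × 0.518072^7 = 0.48444 × 0.010017 = 0.004853
L = ρ[1 - (K+1)ρ^K + Kρ^(K+1)] / [(1-ρ)(1-ρ^(K+1))]
L = 0.518072 × (1 - 8×0.010017 + 7×0.0051894) / ((1 - 0.518072) × (1 - 0.0051894)) = 1.0333 calls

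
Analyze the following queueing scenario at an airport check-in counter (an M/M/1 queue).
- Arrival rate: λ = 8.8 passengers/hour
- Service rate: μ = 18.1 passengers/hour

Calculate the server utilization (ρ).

Server utilization: ρ = λ/μ
ρ = 8.8/18.1 = 0.4862
The server is busy 48.62% of the time.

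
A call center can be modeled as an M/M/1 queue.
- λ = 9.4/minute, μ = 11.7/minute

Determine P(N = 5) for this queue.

ρ = λ/μ = 9.4/11.7 = 0.8034
P(n) = (1-ρ)ρⁿ
P(5) = (1-0.8034) × 0.8034^5
P(5) = 0.1966 × 0.3347
P(5) = 0.06580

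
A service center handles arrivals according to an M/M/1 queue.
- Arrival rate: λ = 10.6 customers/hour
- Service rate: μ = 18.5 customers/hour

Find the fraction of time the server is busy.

Server utilization: ρ = λ/μ
ρ = 10.6/18.5 = 0.5730
The server is busy 57.30% of the time.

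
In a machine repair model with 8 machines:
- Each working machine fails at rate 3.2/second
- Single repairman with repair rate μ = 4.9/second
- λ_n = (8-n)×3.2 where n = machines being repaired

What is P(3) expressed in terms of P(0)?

P(3)/P(0) = ∏_{i=0}^{3-1} λ_i/μ_{i+1}
= (8-0)×3.2/4.9 × (8-1)×3.2/4.9 × (8-2)×3.2/4.9
= 93.5839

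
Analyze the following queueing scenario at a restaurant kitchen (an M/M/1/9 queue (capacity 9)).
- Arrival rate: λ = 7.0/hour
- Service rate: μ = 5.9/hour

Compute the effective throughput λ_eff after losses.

ρ = λ/μ = 7.0/5.9 = 1.18644
P₀ = (1-ρ)/(1-ρ^(K+1)) = (1-1.18644)/(1-1.18644^10) = -0.18644/-4.5266 = 0.04119
P_K = P₀×ρ^K = 0.04119 × 1.18644^9 = 0.04119 × 4.6581 = 0.1919
λ_eff = λ(1-P_K) = 7.0 × (1 - 0.19186) = 7.0 × 0.80814 = 5.6570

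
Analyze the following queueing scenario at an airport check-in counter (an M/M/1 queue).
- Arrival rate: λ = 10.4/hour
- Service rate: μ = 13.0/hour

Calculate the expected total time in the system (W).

First, compute utilization: ρ = λ/μ = 10.4/13.0 = 0.8000
For M/M/1: W = 1/(μ-λ)
W = 1/(13.0-10.4) = 1/2.60
W = 0.3846 hours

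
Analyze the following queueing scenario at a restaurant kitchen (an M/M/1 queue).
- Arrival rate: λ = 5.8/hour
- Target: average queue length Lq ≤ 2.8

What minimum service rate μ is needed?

For M/M/1: Lq = λ²/(μ(μ-λ))
Need Lq ≤ 2.8, i.e. μ(μ-λ) ≥ λ²/2.8
μ² - 5.8μ - 33.64/2.8 ≥ 0  →  μ² - 5.8μ - 12.014286 ≥ 0
Quadratic formula (positive root): μ = [λ + √(λ² + 4×12.014286)]/2
Discriminant: 33.64 + 4×12.014286 = 81.6971, √81.6971 = 9.0386
μ ≥ (5.8 + 9.0386)/2 = 7.4193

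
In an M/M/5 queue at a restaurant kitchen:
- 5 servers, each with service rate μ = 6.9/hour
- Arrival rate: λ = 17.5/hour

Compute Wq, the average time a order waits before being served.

Traffic intensity: ρ = λ/(cμ) = 17.5/(5×6.9) = 0.5072
Since ρ = 0.5072 < 1, system is stable.
Offered load a = λ/μ = cρ = 17.5/6.9 = 2.5362
P₀ = [ Σₙ₌₀^4 aⁿ/n! + a^5/(5!(1-ρ)) ]⁻¹
Σ = a^0/0! + a^1/1! + a^2/2! + a^3/3! + a^4/4! = 1.00000 + 2.53623 + 3.21624 + 2.71904 + 1.72403 = 11.1955
a^5/(5!(1-ρ)) = 104.9409/(120 × 0.49275) = 1.7747
P₀ = 1/(11.1955 + 1.7747) = 0.07710
Lq = P₀·a^5·ρ / (5!(1-ρ)²) = 0.077099 × 104.9409 × 0.50725 / (120 × 0.24281) = 0.1409
Wq = Lq/λ = 0.14086/17.5 = 0.008049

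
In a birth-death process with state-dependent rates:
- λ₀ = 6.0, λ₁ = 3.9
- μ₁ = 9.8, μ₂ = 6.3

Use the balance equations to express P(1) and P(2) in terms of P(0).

Balance equations:
State 0: λ₀P₀ = μ₁P₁ → P₁ = (λ₀/μ₁)P₀ = (6.0/9.8)P₀ = 0.6122P₀
State 1: P₂ = (λ₀λ₁)/(μ₁μ₂)P₀ = (6.0×3.9)/(9.8×6.3)P₀ = 0.3790P₀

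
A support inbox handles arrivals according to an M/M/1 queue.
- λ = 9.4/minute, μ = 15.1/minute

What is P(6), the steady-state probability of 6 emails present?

ρ = λ/μ = 9.4/15.1 = 0.6225
P(n) = (1-ρ)ρⁿ
P(6) = (1-0.6225) × 0.6225^6
P(6) = 0.3775 × 0.05819
P(6) = 0.02197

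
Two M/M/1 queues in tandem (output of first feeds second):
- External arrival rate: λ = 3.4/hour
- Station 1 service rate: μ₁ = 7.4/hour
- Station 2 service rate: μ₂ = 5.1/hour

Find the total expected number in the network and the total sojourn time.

By Jackson's theorem, each station behaves as independent M/M/1.
Station 1: ρ₁ = 3.4/7.4 = 0.4595, L₁ = ρ₁/(1-ρ₁) = λ/(μ₁-λ) = 3.4/4.00 = 0.8500
Station 2: ρ₂ = 3.4/5.1 = 0.6667, L₂ = ρ₂/(1-ρ₂) = λ/(μ₂-λ) = 3.4/1.70 = 2.0000
Total: L = L₁ + L₂ = 0.8500 + 2.0000 = 2.8500
W = L/λ = 2.8500/3.4 = 0.8382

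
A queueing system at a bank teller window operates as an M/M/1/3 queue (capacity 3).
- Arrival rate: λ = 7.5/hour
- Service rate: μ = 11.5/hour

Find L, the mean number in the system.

ρ = λ/μ = 7.5/11.5 = 0.6522
P₀ = (1-ρ)/(1-ρ^(K+1)) = (1-0.6522)/(1-0.6522^4) = 0.3478/0.8191 = 0.4246
P_K = P₀×ρ^K = 0.4246 × 0.6522^3 = 0.4246 × 0.2774 = 0.1178
L = ρ[1 - (K+1)ρ^K + Kρ^(K+1)] / [(1-ρ)(1-ρ^(K+1))]
L = 0.6522 × (1 - 4×0.277423 + 3×0.180935) / ((1 - 0.6522) × (1 - 0.180935)) = 0.9916 transactions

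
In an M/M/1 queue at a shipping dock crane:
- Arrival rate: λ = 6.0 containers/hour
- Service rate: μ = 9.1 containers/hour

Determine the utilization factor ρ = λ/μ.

Server utilization: ρ = λ/μ
ρ = 6.0/9.1 = 0.6593
The server is busy 65.93% of the time.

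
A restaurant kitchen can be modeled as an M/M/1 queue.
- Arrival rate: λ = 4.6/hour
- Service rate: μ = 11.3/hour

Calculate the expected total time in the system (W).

First, compute utilization: ρ = λ/μ = 4.6/11.3 = 0.4071
For M/M/1: W = 1/(μ-λ)
W = 1/(11.3-4.6) = 1/6.70
W = 0.1493 hours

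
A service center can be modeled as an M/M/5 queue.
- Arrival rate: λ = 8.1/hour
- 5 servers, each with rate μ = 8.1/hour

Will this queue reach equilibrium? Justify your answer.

Stability requires ρ = λ/(cμ) < 1
ρ = 8.1/(5 × 8.1) = 8.1/40.50 = 0.2000
Since 0.2000 < 1, the system is STABLE.
The servers are busy 20.00% of the time.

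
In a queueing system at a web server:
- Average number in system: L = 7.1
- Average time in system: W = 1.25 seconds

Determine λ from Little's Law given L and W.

Little's Law: L = λW, so λ = L/W
λ = 7.1/1.25 = 5.6800 requests/second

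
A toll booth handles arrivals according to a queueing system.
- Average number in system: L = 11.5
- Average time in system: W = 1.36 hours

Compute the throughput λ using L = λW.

Little's Law: L = λW, so λ = L/W
λ = 11.5/1.36 = 8.4559 vehicles/hour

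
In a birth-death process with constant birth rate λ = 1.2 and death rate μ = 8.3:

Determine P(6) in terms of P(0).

For constant rates: P(n)/P(0) = (λ/μ)^n
P(6)/P(0) = (1.2/8.3)^6 = 0.144578^6 = 0.000009133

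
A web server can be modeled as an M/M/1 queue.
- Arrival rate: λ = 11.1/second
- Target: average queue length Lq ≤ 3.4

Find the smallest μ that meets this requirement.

For M/M/1: Lq = λ²/(μ(μ-λ))
Need Lq ≤ 3.4, i.e. μ(μ-λ) ≥ λ²/3.4
μ² - 11.1μ - 123.21/3.4 ≥ 0  →  μ² - 11.1μ - 36.238235 ≥ 0
Quadratic formula (positive root): μ = [λ + √(λ² + 4×36.238235)]/2
Discriminant: 123.21 + 4×36.238235 = 268.1629, √268.1629 = 16.3757
μ ≥ (11.1 + 16.3757)/2 = 13.7378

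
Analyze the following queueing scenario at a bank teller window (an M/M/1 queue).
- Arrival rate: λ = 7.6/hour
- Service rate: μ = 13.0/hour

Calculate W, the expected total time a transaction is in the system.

First, compute utilization: ρ = λ/μ = 7.6/13.0 = 0.5846
For M/M/1: W = 1/(μ-λ)
W = 1/(13.0-7.6) = 1/5.40
W = 0.1852 hours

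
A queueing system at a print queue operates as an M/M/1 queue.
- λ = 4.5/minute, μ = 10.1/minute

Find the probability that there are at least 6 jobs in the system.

ρ = λ/μ = 4.5/10.1 = 0.445545
P(N ≥ n) = ρⁿ
P(N ≥ 6) = 0.445545^6
P(N ≥ 6) = 0.007823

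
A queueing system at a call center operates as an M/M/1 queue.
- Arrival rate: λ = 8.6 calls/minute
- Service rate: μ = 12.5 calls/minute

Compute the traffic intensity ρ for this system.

Server utilization: ρ = λ/μ
ρ = 8.6/12.5 = 0.6880
The server is busy 68.80% of the time.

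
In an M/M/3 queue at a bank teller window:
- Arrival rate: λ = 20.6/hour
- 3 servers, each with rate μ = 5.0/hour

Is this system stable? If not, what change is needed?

Stability requires ρ = λ/(cμ) < 1
ρ = 20.6/(3 × 5.0) = 20.6/15.00 = 1.3733
Since 1.3733 ≥ 1, the system is UNSTABLE.
Need c > λ/μ = 20.6/5.0 = 4.12.
Minimum servers needed: c = 5.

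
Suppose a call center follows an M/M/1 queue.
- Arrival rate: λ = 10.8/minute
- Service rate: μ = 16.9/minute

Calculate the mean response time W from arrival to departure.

First, compute utilization: ρ = λ/μ = 10.8/16.9 = 0.6391
For M/M/1: W = 1/(μ-λ)
W = 1/(16.9-10.8) = 1/6.10
W = 0.1639 minutes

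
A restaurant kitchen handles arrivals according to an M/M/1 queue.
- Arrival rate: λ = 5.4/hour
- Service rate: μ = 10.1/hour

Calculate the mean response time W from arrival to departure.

First, compute utilization: ρ = λ/μ = 5.4/10.1 = 0.5347
For M/M/1: W = 1/(μ-λ)
W = 1/(10.1-5.4) = 1/4.70
W = 0.2128 hours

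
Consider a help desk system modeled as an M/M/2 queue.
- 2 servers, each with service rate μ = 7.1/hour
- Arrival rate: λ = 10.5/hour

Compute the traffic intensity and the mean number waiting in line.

Traffic intensity: ρ = λ/(cμ) = 10.5/(2×7.1) = 0.7394
Since ρ = 0.7394 < 1, system is stable.
Offered load a = λ/μ = cρ = 10.5/7.1 = 1.4789
P₀ = [ Σₙ₌₀^1 aⁿ/n! + a^2/(2!(1-ρ)) ]⁻¹
Σ = a^0/0! + a^1/1! = 1.0000 + 1.4789 = 2.4789
a^2/(2!(1-ρ)) = 2.18707/(2 × 0.260563) = 4.1968
P₀ = 1/(2.4789 + 4.1968) = 0.1498
Lq = P₀·a^2·ρ / (2!(1-ρ)²) = 0.1498 × 2.1871 × 0.7394 / (2 × 0.06789) = 1.7841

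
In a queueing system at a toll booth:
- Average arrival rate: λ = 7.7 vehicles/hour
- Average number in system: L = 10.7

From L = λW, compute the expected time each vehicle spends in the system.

Little's Law: L = λW, so W = L/λ
W = 10.7/7.7 = 1.3896 hours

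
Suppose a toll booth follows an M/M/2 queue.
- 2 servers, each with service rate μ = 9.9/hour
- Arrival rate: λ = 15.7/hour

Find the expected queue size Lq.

Traffic intensity: ρ = λ/(cμ) = 15.7/(2×9.9) = 0.7929
Since ρ = 0.7929 < 1, system is stable.
Offered load a = λ/μ = cρ = 15.7/9.9 = 1.5859
P₀ = [ Σₙ₌₀^1 aⁿ/n! + a^2/(2!(1-ρ)) ]⁻¹
Σ = a^0/0! + a^1/1! = 1.0000 + 1.5859 = 2.5859
a^2/(2!(1-ρ)) = 2.51495/(2 × 0.207071) = 6.0727
P₀ = 1/(2.5859 + 6.0727) = 0.1155
Lq = P₀·a^2·ρ / (2!(1-ρ)²) = 0.115493 × 2.51495 × 0.792929 / (2 × 0.0428783) = 2.6857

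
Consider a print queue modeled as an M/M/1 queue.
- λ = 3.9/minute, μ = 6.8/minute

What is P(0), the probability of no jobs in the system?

ρ = λ/μ = 3.9/6.8 = 0.5735
P(0) = 1 - ρ = 1 - 0.5735 = 0.4265
The server is idle 42.65% of the time.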